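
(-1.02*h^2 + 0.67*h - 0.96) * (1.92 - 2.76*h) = 2.8152*h^3 - 3.8076*h^2 + 3.936*h - 1.8432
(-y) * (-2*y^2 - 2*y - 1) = 2*y^3 + 2*y^2 + y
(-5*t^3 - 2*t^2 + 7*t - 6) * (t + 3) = -5*t^4 - 17*t^3 + t^2 + 15*t - 18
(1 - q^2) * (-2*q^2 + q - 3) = 2*q^4 - q^3 + q^2 + q - 3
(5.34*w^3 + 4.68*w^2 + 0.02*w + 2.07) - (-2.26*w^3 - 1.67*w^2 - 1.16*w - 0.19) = 7.6*w^3 + 6.35*w^2 + 1.18*w + 2.26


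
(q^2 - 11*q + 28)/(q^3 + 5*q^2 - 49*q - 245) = (q - 4)/(q^2 + 12*q + 35)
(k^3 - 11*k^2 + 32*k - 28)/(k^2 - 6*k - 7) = (k^2 - 4*k + 4)/(k + 1)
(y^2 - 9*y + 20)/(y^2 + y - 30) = (y - 4)/(y + 6)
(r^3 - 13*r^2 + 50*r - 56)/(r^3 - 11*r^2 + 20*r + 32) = (r^2 - 9*r + 14)/(r^2 - 7*r - 8)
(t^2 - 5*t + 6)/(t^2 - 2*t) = (t - 3)/t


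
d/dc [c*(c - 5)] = 2*c - 5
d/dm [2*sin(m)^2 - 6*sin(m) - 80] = 2*(2*sin(m) - 3)*cos(m)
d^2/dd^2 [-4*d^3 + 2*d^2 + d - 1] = 4 - 24*d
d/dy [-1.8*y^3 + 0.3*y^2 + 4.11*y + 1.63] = -5.4*y^2 + 0.6*y + 4.11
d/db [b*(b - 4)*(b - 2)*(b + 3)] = 4*b^3 - 9*b^2 - 20*b + 24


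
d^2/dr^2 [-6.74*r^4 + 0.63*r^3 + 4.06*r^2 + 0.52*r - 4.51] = -80.88*r^2 + 3.78*r + 8.12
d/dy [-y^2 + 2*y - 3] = 2 - 2*y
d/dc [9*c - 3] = 9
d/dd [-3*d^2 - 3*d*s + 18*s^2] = -6*d - 3*s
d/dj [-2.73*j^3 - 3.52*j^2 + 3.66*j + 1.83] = -8.19*j^2 - 7.04*j + 3.66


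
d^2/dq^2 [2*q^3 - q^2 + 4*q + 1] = 12*q - 2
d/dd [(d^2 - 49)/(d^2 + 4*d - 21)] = 4/(d^2 - 6*d + 9)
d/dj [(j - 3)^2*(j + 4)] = (j - 3)*(3*j + 5)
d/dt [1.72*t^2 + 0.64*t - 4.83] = 3.44*t + 0.64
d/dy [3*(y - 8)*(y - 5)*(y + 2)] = 9*y^2 - 66*y + 42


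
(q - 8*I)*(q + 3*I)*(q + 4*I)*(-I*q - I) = -I*q^4 - q^3 - I*q^3 - q^2 - 44*I*q^2 + 96*q - 44*I*q + 96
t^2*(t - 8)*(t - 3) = t^4 - 11*t^3 + 24*t^2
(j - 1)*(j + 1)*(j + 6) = j^3 + 6*j^2 - j - 6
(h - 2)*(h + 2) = h^2 - 4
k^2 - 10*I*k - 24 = (k - 6*I)*(k - 4*I)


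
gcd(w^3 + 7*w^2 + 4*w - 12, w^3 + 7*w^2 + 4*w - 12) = w^3 + 7*w^2 + 4*w - 12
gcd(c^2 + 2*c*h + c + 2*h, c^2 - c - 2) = c + 1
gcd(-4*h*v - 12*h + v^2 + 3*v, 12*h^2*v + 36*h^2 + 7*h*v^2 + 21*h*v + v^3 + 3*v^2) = v + 3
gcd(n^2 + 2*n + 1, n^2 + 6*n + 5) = n + 1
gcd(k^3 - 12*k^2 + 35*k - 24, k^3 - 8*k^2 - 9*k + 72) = k^2 - 11*k + 24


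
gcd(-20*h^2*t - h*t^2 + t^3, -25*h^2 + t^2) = -5*h + t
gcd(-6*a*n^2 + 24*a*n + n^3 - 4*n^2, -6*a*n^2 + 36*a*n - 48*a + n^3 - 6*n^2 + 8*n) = 6*a*n - 24*a - n^2 + 4*n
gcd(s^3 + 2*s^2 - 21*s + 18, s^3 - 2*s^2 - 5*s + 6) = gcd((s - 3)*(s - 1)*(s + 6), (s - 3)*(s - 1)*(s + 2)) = s^2 - 4*s + 3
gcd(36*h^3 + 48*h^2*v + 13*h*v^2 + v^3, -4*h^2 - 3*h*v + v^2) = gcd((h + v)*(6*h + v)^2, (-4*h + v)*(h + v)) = h + v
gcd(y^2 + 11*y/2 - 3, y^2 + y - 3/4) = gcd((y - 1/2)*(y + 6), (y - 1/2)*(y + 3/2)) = y - 1/2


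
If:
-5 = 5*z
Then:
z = -1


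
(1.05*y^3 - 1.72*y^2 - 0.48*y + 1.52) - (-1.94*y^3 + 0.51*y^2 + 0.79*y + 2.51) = 2.99*y^3 - 2.23*y^2 - 1.27*y - 0.99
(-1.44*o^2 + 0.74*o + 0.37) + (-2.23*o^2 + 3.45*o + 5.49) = -3.67*o^2 + 4.19*o + 5.86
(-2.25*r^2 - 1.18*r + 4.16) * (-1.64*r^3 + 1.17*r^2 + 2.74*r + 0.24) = 3.69*r^5 - 0.6973*r^4 - 14.368*r^3 + 1.094*r^2 + 11.1152*r + 0.9984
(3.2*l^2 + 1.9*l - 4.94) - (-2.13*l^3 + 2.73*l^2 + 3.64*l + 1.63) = 2.13*l^3 + 0.47*l^2 - 1.74*l - 6.57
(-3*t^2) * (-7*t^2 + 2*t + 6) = 21*t^4 - 6*t^3 - 18*t^2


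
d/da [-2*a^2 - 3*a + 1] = -4*a - 3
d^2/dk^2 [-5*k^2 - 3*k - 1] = -10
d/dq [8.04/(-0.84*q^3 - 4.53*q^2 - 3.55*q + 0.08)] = (20.2608*q^2 + 72.8424*q + 28.542)/(0.84*q^3 + 4.53*q^2 + 3.55*q - 0.08)^2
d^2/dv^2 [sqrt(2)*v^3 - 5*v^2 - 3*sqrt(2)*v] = 6*sqrt(2)*v - 10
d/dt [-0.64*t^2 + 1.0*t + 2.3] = 1.0 - 1.28*t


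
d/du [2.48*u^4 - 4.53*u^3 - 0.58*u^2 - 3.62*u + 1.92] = 9.92*u^3 - 13.59*u^2 - 1.16*u - 3.62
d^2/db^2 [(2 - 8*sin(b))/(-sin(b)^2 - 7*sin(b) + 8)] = 2*(-4*sin(b)^4 + 28*sin(b)^3 - 135*sin(b)^2 - 284*sin(b) - 334)/((sin(b) - 1)^2*(sin(b) + 8)^3)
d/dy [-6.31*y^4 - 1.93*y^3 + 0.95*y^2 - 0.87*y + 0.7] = -25.24*y^3 - 5.79*y^2 + 1.9*y - 0.87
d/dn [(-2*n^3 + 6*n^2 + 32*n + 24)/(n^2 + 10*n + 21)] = 2*(-n^4 - 20*n^3 - 49*n^2 + 102*n + 216)/(n^4 + 20*n^3 + 142*n^2 + 420*n + 441)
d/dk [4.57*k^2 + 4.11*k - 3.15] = 9.14*k + 4.11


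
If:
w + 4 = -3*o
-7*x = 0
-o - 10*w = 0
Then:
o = -40/29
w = 4/29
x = 0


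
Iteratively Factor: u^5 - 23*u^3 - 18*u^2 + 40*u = (u)*(u^4 - 23*u^2 - 18*u + 40) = u*(u + 2)*(u^3 - 2*u^2 - 19*u + 20) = u*(u - 5)*(u + 2)*(u^2 + 3*u - 4) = u*(u - 5)*(u + 2)*(u + 4)*(u - 1)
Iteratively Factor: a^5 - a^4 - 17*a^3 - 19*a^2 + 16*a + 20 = (a + 2)*(a^4 - 3*a^3 - 11*a^2 + 3*a + 10) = (a - 5)*(a + 2)*(a^3 + 2*a^2 - a - 2) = (a - 5)*(a - 1)*(a + 2)*(a^2 + 3*a + 2) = (a - 5)*(a - 1)*(a + 1)*(a + 2)*(a + 2)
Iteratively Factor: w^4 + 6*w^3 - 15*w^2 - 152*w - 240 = (w + 4)*(w^3 + 2*w^2 - 23*w - 60) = (w - 5)*(w + 4)*(w^2 + 7*w + 12) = (w - 5)*(w + 4)^2*(w + 3)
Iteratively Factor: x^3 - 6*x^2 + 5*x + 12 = (x + 1)*(x^2 - 7*x + 12) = (x - 4)*(x + 1)*(x - 3)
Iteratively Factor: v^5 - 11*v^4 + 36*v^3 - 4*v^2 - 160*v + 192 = (v - 4)*(v^4 - 7*v^3 + 8*v^2 + 28*v - 48) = (v - 4)*(v + 2)*(v^3 - 9*v^2 + 26*v - 24) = (v - 4)*(v - 3)*(v + 2)*(v^2 - 6*v + 8) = (v - 4)^2*(v - 3)*(v + 2)*(v - 2)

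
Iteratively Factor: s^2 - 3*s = (s)*(s - 3)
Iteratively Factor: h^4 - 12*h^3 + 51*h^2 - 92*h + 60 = (h - 2)*(h^3 - 10*h^2 + 31*h - 30) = (h - 2)^2*(h^2 - 8*h + 15) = (h - 3)*(h - 2)^2*(h - 5)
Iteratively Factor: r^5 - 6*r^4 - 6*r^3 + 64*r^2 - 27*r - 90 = (r + 3)*(r^4 - 9*r^3 + 21*r^2 + r - 30) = (r - 5)*(r + 3)*(r^3 - 4*r^2 + r + 6) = (r - 5)*(r + 1)*(r + 3)*(r^2 - 5*r + 6) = (r - 5)*(r - 2)*(r + 1)*(r + 3)*(r - 3)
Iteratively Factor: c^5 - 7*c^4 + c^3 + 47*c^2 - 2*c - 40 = (c + 2)*(c^4 - 9*c^3 + 19*c^2 + 9*c - 20) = (c - 4)*(c + 2)*(c^3 - 5*c^2 - c + 5) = (c - 5)*(c - 4)*(c + 2)*(c^2 - 1) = (c - 5)*(c - 4)*(c - 1)*(c + 2)*(c + 1)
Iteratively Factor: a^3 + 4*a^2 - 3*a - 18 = (a + 3)*(a^2 + a - 6) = (a - 2)*(a + 3)*(a + 3)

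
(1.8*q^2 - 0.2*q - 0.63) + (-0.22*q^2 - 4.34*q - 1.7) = 1.58*q^2 - 4.54*q - 2.33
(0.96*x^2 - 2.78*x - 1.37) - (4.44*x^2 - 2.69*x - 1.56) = -3.48*x^2 - 0.0899999999999999*x + 0.19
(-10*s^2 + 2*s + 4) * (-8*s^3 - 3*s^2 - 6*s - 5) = 80*s^5 + 14*s^4 + 22*s^3 + 26*s^2 - 34*s - 20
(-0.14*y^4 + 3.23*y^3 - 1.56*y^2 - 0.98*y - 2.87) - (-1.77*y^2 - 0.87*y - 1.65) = -0.14*y^4 + 3.23*y^3 + 0.21*y^2 - 0.11*y - 1.22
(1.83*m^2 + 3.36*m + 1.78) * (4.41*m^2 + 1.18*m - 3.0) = 8.0703*m^4 + 16.977*m^3 + 6.3246*m^2 - 7.9796*m - 5.34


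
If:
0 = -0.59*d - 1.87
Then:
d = -3.17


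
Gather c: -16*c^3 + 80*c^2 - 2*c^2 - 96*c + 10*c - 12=-16*c^3 + 78*c^2 - 86*c - 12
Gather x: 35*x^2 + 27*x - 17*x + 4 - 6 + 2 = 35*x^2 + 10*x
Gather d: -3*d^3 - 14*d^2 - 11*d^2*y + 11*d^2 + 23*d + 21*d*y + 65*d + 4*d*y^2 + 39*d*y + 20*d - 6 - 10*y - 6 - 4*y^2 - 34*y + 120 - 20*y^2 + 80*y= -3*d^3 + d^2*(-11*y - 3) + d*(4*y^2 + 60*y + 108) - 24*y^2 + 36*y + 108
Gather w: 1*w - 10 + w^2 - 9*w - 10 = w^2 - 8*w - 20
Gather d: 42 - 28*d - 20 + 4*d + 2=24 - 24*d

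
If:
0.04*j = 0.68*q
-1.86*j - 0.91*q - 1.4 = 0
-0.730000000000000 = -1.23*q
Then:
No Solution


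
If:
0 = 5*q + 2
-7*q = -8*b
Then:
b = -7/20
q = -2/5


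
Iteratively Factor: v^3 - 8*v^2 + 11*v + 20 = (v - 5)*(v^2 - 3*v - 4) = (v - 5)*(v - 4)*(v + 1)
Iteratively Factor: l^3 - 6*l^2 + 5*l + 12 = (l - 3)*(l^2 - 3*l - 4) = (l - 3)*(l + 1)*(l - 4)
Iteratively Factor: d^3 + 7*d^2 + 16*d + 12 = (d + 3)*(d^2 + 4*d + 4) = (d + 2)*(d + 3)*(d + 2)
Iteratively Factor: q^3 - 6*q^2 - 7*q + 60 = (q - 4)*(q^2 - 2*q - 15) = (q - 5)*(q - 4)*(q + 3)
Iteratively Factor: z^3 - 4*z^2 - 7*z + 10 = (z + 2)*(z^2 - 6*z + 5) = (z - 5)*(z + 2)*(z - 1)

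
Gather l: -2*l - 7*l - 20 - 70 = -9*l - 90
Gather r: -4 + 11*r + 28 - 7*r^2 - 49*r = -7*r^2 - 38*r + 24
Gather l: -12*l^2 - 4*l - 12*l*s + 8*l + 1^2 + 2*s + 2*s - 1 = -12*l^2 + l*(4 - 12*s) + 4*s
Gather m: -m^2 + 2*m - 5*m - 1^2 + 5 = -m^2 - 3*m + 4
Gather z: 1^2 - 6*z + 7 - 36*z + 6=14 - 42*z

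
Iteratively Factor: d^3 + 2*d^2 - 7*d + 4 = (d + 4)*(d^2 - 2*d + 1) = (d - 1)*(d + 4)*(d - 1)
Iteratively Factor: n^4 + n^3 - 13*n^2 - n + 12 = (n + 4)*(n^3 - 3*n^2 - n + 3) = (n + 1)*(n + 4)*(n^2 - 4*n + 3) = (n - 1)*(n + 1)*(n + 4)*(n - 3)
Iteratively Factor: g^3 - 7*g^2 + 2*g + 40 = (g - 5)*(g^2 - 2*g - 8) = (g - 5)*(g - 4)*(g + 2)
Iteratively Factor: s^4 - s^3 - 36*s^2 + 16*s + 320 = (s + 4)*(s^3 - 5*s^2 - 16*s + 80) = (s + 4)^2*(s^2 - 9*s + 20) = (s - 4)*(s + 4)^2*(s - 5)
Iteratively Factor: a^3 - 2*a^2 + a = (a - 1)*(a^2 - a) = (a - 1)^2*(a)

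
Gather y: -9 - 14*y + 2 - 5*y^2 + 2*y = -5*y^2 - 12*y - 7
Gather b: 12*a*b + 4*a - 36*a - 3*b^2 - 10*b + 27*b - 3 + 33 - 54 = -32*a - 3*b^2 + b*(12*a + 17) - 24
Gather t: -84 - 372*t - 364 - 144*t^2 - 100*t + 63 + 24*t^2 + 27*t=-120*t^2 - 445*t - 385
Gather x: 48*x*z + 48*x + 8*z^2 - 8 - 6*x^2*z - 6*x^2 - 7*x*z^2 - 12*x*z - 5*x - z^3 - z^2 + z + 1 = x^2*(-6*z - 6) + x*(-7*z^2 + 36*z + 43) - z^3 + 7*z^2 + z - 7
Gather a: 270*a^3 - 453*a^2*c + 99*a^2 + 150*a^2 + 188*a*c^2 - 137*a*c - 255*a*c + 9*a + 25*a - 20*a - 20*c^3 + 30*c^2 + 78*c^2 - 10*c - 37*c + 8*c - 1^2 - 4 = 270*a^3 + a^2*(249 - 453*c) + a*(188*c^2 - 392*c + 14) - 20*c^3 + 108*c^2 - 39*c - 5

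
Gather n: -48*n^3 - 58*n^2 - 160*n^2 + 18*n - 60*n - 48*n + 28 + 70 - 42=-48*n^3 - 218*n^2 - 90*n + 56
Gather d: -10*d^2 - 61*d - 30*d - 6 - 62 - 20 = -10*d^2 - 91*d - 88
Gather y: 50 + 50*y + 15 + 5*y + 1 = 55*y + 66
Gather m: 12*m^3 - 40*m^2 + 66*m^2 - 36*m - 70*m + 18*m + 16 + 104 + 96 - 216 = 12*m^3 + 26*m^2 - 88*m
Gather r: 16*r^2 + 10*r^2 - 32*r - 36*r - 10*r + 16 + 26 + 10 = 26*r^2 - 78*r + 52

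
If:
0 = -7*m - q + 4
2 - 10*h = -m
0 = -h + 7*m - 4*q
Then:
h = 86/349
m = 162/349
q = 262/349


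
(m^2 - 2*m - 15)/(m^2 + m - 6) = (m - 5)/(m - 2)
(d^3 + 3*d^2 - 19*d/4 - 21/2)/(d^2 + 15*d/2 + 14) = (d^2 - d/2 - 3)/(d + 4)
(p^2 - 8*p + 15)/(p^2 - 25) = (p - 3)/(p + 5)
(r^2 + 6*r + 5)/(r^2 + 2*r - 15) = (r + 1)/(r - 3)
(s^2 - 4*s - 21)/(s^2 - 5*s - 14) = (s + 3)/(s + 2)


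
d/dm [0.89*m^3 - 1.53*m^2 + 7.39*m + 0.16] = 2.67*m^2 - 3.06*m + 7.39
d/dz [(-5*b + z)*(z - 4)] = -5*b + 2*z - 4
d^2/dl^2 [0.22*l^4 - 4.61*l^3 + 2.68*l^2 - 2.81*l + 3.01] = 2.64*l^2 - 27.66*l + 5.36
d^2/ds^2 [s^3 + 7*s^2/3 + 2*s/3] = 6*s + 14/3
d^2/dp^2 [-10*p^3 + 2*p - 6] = -60*p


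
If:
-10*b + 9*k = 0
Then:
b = 9*k/10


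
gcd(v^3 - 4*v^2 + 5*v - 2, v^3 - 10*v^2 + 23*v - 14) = v^2 - 3*v + 2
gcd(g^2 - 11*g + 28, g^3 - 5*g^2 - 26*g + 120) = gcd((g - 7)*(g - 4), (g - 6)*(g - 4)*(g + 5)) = g - 4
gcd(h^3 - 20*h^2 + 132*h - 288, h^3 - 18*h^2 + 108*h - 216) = h^2 - 12*h + 36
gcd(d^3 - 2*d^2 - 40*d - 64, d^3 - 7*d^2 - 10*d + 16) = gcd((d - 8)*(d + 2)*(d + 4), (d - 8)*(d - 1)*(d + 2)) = d^2 - 6*d - 16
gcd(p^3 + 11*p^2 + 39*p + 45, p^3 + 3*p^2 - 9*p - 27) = p^2 + 6*p + 9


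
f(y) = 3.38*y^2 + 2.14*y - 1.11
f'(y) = 6.76*y + 2.14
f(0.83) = 2.99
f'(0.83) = 7.75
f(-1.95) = 7.57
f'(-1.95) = -11.04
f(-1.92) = 7.24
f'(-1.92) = -10.84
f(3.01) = 35.95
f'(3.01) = 22.49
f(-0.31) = -1.45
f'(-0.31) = 0.04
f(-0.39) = -1.43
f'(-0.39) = -0.50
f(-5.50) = 89.36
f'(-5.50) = -35.04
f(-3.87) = 41.23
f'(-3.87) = -24.02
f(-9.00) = 253.41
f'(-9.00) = -58.70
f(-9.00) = 253.41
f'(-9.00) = -58.70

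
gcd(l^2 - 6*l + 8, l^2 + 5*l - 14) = l - 2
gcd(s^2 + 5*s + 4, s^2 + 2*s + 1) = s + 1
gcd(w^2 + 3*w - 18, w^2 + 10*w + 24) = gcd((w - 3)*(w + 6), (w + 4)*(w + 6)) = w + 6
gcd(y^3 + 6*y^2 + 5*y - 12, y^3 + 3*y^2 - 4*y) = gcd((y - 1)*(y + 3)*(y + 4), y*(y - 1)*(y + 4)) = y^2 + 3*y - 4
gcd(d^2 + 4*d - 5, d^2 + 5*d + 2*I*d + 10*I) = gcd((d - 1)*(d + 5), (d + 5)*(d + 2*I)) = d + 5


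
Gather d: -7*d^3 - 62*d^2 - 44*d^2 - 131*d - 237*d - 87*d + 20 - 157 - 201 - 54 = -7*d^3 - 106*d^2 - 455*d - 392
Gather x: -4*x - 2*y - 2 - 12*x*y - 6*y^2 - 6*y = x*(-12*y - 4) - 6*y^2 - 8*y - 2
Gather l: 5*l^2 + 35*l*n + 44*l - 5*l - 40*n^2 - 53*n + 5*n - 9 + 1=5*l^2 + l*(35*n + 39) - 40*n^2 - 48*n - 8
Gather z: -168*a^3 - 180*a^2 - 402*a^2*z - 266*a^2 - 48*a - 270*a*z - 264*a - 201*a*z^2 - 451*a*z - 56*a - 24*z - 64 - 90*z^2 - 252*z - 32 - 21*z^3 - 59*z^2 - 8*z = -168*a^3 - 446*a^2 - 368*a - 21*z^3 + z^2*(-201*a - 149) + z*(-402*a^2 - 721*a - 284) - 96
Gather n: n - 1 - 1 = n - 2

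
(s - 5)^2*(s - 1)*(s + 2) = s^4 - 9*s^3 + 13*s^2 + 45*s - 50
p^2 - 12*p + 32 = (p - 8)*(p - 4)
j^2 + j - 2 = (j - 1)*(j + 2)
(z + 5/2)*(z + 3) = z^2 + 11*z/2 + 15/2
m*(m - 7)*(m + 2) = m^3 - 5*m^2 - 14*m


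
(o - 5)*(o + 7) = o^2 + 2*o - 35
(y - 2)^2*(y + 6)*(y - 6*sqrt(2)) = y^4 - 6*sqrt(2)*y^3 + 2*y^3 - 20*y^2 - 12*sqrt(2)*y^2 + 24*y + 120*sqrt(2)*y - 144*sqrt(2)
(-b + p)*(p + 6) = -b*p - 6*b + p^2 + 6*p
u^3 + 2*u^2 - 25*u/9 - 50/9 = (u - 5/3)*(u + 5/3)*(u + 2)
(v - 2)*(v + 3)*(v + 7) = v^3 + 8*v^2 + v - 42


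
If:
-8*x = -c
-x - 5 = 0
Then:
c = -40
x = -5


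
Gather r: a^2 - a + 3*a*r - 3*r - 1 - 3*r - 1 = a^2 - a + r*(3*a - 6) - 2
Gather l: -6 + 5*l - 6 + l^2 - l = l^2 + 4*l - 12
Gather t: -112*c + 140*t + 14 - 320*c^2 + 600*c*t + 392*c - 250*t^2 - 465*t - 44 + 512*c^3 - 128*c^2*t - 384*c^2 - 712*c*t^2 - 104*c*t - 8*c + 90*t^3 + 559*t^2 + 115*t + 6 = 512*c^3 - 704*c^2 + 272*c + 90*t^3 + t^2*(309 - 712*c) + t*(-128*c^2 + 496*c - 210) - 24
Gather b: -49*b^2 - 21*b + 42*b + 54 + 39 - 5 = -49*b^2 + 21*b + 88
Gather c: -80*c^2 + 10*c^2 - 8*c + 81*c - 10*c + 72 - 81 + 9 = -70*c^2 + 63*c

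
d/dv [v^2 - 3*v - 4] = 2*v - 3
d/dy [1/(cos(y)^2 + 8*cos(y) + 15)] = 2*(cos(y) + 4)*sin(y)/(cos(y)^2 + 8*cos(y) + 15)^2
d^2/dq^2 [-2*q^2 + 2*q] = -4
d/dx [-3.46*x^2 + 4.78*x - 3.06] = 4.78 - 6.92*x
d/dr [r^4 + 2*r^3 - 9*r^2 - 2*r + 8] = 4*r^3 + 6*r^2 - 18*r - 2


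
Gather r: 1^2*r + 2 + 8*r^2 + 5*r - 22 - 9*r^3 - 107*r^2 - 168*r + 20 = -9*r^3 - 99*r^2 - 162*r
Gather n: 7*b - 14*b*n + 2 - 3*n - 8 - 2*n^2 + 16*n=7*b - 2*n^2 + n*(13 - 14*b) - 6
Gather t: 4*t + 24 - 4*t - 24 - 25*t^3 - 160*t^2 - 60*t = -25*t^3 - 160*t^2 - 60*t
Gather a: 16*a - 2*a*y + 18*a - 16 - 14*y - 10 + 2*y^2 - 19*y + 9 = a*(34 - 2*y) + 2*y^2 - 33*y - 17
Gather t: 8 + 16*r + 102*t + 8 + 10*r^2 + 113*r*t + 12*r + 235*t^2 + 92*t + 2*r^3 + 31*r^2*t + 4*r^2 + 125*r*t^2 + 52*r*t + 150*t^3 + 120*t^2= 2*r^3 + 14*r^2 + 28*r + 150*t^3 + t^2*(125*r + 355) + t*(31*r^2 + 165*r + 194) + 16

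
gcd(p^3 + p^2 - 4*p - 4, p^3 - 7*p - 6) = p^2 + 3*p + 2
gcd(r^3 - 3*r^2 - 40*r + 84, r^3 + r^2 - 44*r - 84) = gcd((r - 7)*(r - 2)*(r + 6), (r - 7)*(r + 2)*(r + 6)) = r^2 - r - 42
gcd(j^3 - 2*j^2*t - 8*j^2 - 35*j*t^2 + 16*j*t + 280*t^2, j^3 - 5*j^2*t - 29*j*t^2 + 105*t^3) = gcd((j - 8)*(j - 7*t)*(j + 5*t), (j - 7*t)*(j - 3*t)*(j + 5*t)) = -j^2 + 2*j*t + 35*t^2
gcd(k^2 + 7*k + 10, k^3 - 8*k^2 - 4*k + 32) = k + 2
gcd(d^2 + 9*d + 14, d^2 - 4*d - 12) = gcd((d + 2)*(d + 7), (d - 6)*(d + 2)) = d + 2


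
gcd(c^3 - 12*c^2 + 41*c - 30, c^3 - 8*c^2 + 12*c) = c - 6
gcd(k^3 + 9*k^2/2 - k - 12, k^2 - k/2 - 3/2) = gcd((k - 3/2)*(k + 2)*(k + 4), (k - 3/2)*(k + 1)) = k - 3/2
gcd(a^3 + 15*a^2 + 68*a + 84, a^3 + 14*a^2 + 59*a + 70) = a^2 + 9*a + 14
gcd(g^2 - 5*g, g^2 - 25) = g - 5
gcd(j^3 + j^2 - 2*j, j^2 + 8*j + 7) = 1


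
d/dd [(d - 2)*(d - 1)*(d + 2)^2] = 4*d^3 + 3*d^2 - 12*d - 4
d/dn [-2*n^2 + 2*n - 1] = 2 - 4*n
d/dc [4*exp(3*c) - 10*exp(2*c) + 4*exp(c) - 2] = (12*exp(2*c) - 20*exp(c) + 4)*exp(c)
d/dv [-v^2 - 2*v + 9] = -2*v - 2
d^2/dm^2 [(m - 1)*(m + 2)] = 2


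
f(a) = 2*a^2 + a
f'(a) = 4*a + 1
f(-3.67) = 23.27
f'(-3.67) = -13.68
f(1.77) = 8.04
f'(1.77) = 8.08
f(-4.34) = 33.33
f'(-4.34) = -16.36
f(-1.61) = 3.57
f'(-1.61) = -5.44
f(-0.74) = 0.36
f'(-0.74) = -1.96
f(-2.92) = 14.13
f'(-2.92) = -10.68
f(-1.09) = 1.29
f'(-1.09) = -3.36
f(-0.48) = -0.02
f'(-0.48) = -0.92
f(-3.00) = 15.00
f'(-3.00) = -11.00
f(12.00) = 300.00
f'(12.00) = 49.00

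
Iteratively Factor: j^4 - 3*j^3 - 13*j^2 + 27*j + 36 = (j - 3)*(j^3 - 13*j - 12) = (j - 4)*(j - 3)*(j^2 + 4*j + 3) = (j - 4)*(j - 3)*(j + 3)*(j + 1)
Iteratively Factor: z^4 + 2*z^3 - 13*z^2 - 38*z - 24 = (z + 1)*(z^3 + z^2 - 14*z - 24) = (z + 1)*(z + 3)*(z^2 - 2*z - 8) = (z + 1)*(z + 2)*(z + 3)*(z - 4)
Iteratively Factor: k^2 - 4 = (k - 2)*(k + 2)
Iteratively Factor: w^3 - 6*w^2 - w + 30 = (w - 5)*(w^2 - w - 6) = (w - 5)*(w - 3)*(w + 2)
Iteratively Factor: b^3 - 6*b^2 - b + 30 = (b + 2)*(b^2 - 8*b + 15) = (b - 5)*(b + 2)*(b - 3)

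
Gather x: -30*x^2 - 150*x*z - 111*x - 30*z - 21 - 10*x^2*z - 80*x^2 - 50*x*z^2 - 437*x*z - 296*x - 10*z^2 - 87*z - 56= x^2*(-10*z - 110) + x*(-50*z^2 - 587*z - 407) - 10*z^2 - 117*z - 77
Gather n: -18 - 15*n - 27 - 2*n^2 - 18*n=-2*n^2 - 33*n - 45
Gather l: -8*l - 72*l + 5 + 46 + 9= 60 - 80*l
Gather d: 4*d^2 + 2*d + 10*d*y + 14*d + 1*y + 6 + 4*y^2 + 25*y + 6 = 4*d^2 + d*(10*y + 16) + 4*y^2 + 26*y + 12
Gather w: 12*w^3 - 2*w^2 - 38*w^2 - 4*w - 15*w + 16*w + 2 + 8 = 12*w^3 - 40*w^2 - 3*w + 10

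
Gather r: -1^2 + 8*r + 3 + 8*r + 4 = 16*r + 6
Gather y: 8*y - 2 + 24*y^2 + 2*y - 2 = 24*y^2 + 10*y - 4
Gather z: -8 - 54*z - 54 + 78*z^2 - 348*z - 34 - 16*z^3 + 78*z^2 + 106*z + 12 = -16*z^3 + 156*z^2 - 296*z - 84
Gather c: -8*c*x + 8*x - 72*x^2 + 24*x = -8*c*x - 72*x^2 + 32*x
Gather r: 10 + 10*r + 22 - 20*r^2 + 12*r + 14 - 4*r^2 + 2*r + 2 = -24*r^2 + 24*r + 48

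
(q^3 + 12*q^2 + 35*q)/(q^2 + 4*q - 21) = q*(q + 5)/(q - 3)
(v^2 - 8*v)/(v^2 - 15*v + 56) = v/(v - 7)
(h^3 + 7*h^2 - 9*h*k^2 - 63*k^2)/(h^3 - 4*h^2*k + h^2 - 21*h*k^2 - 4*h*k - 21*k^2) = (h^2 - 3*h*k + 7*h - 21*k)/(h^2 - 7*h*k + h - 7*k)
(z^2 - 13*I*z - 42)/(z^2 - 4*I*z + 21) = (z - 6*I)/(z + 3*I)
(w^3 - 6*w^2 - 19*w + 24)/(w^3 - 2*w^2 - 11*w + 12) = (w - 8)/(w - 4)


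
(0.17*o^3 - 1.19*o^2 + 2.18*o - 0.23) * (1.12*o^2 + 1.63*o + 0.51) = 0.1904*o^5 - 1.0557*o^4 + 0.5886*o^3 + 2.6889*o^2 + 0.7369*o - 0.1173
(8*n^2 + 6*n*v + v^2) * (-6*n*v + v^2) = -48*n^3*v - 28*n^2*v^2 + v^4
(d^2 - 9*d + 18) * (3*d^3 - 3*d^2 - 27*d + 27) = 3*d^5 - 30*d^4 + 54*d^3 + 216*d^2 - 729*d + 486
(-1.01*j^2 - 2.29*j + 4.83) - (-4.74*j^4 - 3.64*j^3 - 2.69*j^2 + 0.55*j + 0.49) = 4.74*j^4 + 3.64*j^3 + 1.68*j^2 - 2.84*j + 4.34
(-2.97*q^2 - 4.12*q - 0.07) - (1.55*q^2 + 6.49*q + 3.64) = -4.52*q^2 - 10.61*q - 3.71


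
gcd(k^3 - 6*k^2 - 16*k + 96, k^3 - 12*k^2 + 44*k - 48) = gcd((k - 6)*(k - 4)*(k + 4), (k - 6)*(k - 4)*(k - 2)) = k^2 - 10*k + 24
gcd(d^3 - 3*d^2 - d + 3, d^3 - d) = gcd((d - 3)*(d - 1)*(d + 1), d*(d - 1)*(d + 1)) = d^2 - 1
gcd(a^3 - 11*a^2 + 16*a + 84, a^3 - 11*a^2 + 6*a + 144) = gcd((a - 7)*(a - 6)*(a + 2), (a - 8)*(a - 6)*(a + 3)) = a - 6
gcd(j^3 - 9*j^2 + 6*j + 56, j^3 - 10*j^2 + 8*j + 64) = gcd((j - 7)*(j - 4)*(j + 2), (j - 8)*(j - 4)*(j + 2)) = j^2 - 2*j - 8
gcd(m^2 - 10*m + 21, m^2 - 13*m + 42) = m - 7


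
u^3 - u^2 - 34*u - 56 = (u - 7)*(u + 2)*(u + 4)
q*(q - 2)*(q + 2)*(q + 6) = q^4 + 6*q^3 - 4*q^2 - 24*q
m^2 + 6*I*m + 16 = (m - 2*I)*(m + 8*I)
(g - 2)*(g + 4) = g^2 + 2*g - 8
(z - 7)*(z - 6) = z^2 - 13*z + 42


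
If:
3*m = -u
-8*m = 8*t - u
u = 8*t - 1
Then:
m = -1/8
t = 11/64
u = 3/8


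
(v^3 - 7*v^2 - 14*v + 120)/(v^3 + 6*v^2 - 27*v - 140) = (v - 6)/(v + 7)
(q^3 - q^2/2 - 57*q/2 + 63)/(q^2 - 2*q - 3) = (q^2 + 5*q/2 - 21)/(q + 1)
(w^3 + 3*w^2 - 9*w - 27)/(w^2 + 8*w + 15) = (w^2 - 9)/(w + 5)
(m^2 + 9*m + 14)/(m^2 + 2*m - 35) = (m + 2)/(m - 5)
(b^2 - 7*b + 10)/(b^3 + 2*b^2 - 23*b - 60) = (b - 2)/(b^2 + 7*b + 12)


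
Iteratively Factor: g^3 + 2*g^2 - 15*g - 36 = (g + 3)*(g^2 - g - 12) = (g + 3)^2*(g - 4)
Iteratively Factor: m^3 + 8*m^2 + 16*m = (m)*(m^2 + 8*m + 16) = m*(m + 4)*(m + 4)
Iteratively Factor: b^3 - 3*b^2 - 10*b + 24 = (b - 4)*(b^2 + b - 6) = (b - 4)*(b - 2)*(b + 3)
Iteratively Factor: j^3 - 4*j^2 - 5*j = (j - 5)*(j^2 + j) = (j - 5)*(j + 1)*(j)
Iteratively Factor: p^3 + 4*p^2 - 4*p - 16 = (p + 4)*(p^2 - 4) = (p - 2)*(p + 4)*(p + 2)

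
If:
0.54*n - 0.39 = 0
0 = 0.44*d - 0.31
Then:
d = 0.70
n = 0.72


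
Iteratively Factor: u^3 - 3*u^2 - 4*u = (u - 4)*(u^2 + u) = u*(u - 4)*(u + 1)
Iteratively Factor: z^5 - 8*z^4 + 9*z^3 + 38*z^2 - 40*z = (z - 5)*(z^4 - 3*z^3 - 6*z^2 + 8*z) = (z - 5)*(z - 1)*(z^3 - 2*z^2 - 8*z) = z*(z - 5)*(z - 1)*(z^2 - 2*z - 8) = z*(z - 5)*(z - 1)*(z + 2)*(z - 4)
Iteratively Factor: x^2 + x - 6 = (x + 3)*(x - 2)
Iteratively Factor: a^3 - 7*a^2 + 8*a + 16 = (a - 4)*(a^2 - 3*a - 4) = (a - 4)*(a + 1)*(a - 4)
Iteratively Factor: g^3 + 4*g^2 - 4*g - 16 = (g - 2)*(g^2 + 6*g + 8) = (g - 2)*(g + 4)*(g + 2)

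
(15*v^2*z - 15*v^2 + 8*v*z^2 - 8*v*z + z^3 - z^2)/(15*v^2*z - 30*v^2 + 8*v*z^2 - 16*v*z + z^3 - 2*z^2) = (z - 1)/(z - 2)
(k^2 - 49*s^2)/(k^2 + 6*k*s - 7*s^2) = (-k + 7*s)/(-k + s)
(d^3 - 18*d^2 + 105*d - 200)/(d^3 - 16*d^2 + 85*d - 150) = (d - 8)/(d - 6)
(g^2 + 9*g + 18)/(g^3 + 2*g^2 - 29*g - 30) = (g + 3)/(g^2 - 4*g - 5)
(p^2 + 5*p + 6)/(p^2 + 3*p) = (p + 2)/p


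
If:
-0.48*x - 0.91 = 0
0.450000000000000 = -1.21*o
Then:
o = -0.37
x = -1.90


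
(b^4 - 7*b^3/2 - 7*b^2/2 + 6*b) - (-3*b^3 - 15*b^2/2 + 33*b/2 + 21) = b^4 - b^3/2 + 4*b^2 - 21*b/2 - 21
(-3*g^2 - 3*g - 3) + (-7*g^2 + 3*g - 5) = -10*g^2 - 8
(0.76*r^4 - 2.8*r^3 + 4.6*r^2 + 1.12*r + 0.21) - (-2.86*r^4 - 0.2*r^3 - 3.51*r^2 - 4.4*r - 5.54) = 3.62*r^4 - 2.6*r^3 + 8.11*r^2 + 5.52*r + 5.75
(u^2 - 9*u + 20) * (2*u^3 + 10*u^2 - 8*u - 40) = 2*u^5 - 8*u^4 - 58*u^3 + 232*u^2 + 200*u - 800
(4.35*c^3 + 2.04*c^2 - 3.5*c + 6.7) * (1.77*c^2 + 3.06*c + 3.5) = 7.6995*c^5 + 16.9218*c^4 + 15.2724*c^3 + 8.289*c^2 + 8.252*c + 23.45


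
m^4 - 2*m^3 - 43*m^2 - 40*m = m*(m - 8)*(m + 1)*(m + 5)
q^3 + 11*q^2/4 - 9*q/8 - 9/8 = (q - 3/4)*(q + 1/2)*(q + 3)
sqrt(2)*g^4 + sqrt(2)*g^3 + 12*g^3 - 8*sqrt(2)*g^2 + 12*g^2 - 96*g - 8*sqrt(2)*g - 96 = (g - 2*sqrt(2))*(g + 2*sqrt(2))*(g + 6*sqrt(2))*(sqrt(2)*g + sqrt(2))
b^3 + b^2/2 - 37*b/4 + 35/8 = (b - 5/2)*(b - 1/2)*(b + 7/2)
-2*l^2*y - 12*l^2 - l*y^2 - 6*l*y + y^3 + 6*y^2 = (-2*l + y)*(l + y)*(y + 6)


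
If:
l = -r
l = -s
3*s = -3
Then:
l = 1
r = -1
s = -1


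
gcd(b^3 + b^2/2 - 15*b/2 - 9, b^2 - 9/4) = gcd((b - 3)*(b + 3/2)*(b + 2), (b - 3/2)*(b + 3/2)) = b + 3/2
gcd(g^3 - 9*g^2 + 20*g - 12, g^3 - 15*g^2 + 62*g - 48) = g^2 - 7*g + 6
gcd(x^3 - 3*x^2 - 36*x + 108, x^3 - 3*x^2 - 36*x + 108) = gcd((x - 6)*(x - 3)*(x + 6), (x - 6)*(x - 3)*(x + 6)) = x^3 - 3*x^2 - 36*x + 108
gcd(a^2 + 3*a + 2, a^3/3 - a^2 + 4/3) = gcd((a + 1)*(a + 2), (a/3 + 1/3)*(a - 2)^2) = a + 1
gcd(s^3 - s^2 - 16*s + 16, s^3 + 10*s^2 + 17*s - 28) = s^2 + 3*s - 4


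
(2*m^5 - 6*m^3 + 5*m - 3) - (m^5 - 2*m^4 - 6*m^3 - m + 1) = m^5 + 2*m^4 + 6*m - 4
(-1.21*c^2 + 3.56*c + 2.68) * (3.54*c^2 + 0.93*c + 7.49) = -4.2834*c^4 + 11.4771*c^3 + 3.7351*c^2 + 29.1568*c + 20.0732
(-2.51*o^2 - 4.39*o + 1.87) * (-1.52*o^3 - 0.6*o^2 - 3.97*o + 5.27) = 3.8152*o^5 + 8.1788*o^4 + 9.7563*o^3 + 3.0786*o^2 - 30.5592*o + 9.8549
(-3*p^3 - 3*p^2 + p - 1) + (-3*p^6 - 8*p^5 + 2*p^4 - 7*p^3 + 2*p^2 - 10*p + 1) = -3*p^6 - 8*p^5 + 2*p^4 - 10*p^3 - p^2 - 9*p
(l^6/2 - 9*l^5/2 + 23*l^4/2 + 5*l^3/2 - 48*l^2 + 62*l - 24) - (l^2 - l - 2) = l^6/2 - 9*l^5/2 + 23*l^4/2 + 5*l^3/2 - 49*l^2 + 63*l - 22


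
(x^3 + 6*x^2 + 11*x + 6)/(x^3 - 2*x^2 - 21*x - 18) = (x + 2)/(x - 6)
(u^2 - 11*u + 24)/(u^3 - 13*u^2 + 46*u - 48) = 1/(u - 2)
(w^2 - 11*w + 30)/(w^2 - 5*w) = (w - 6)/w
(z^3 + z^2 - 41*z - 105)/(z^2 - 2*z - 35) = z + 3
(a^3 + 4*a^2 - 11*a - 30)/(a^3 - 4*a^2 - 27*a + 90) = (a + 2)/(a - 6)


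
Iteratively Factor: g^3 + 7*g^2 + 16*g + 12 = (g + 2)*(g^2 + 5*g + 6) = (g + 2)*(g + 3)*(g + 2)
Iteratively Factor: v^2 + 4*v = (v + 4)*(v)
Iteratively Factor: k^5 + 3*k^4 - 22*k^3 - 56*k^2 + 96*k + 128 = (k + 1)*(k^4 + 2*k^3 - 24*k^2 - 32*k + 128) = (k + 1)*(k + 4)*(k^3 - 2*k^2 - 16*k + 32) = (k - 2)*(k + 1)*(k + 4)*(k^2 - 16) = (k - 2)*(k + 1)*(k + 4)^2*(k - 4)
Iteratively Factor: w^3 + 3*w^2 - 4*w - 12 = (w - 2)*(w^2 + 5*w + 6) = (w - 2)*(w + 2)*(w + 3)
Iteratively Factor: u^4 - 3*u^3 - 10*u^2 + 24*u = (u)*(u^3 - 3*u^2 - 10*u + 24) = u*(u - 2)*(u^2 - u - 12) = u*(u - 2)*(u + 3)*(u - 4)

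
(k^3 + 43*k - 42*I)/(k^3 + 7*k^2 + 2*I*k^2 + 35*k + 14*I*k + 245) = (k^2 - 7*I*k - 6)/(k^2 + k*(7 - 5*I) - 35*I)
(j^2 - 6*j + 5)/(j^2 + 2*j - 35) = (j - 1)/(j + 7)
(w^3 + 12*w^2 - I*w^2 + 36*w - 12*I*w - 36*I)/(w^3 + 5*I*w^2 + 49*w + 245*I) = (w^3 + w^2*(12 - I) + 12*w*(3 - I) - 36*I)/(w^3 + 5*I*w^2 + 49*w + 245*I)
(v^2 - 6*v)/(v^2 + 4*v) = (v - 6)/(v + 4)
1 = 1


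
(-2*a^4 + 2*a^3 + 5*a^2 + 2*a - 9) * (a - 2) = -2*a^5 + 6*a^4 + a^3 - 8*a^2 - 13*a + 18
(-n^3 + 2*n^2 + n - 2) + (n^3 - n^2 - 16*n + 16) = n^2 - 15*n + 14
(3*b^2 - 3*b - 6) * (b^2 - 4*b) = 3*b^4 - 15*b^3 + 6*b^2 + 24*b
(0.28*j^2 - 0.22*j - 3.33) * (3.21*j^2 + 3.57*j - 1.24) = 0.8988*j^4 + 0.2934*j^3 - 11.8219*j^2 - 11.6153*j + 4.1292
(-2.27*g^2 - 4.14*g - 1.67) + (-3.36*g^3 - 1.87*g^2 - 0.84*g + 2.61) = -3.36*g^3 - 4.14*g^2 - 4.98*g + 0.94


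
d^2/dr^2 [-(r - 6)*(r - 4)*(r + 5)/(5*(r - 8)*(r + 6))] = 16*(-2*r^3 + 9*r^2 - 306*r + 348)/(5*(r^6 - 6*r^5 - 132*r^4 + 568*r^3 + 6336*r^2 - 13824*r - 110592))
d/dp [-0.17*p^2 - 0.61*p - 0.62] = -0.34*p - 0.61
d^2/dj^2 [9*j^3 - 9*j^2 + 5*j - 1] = 54*j - 18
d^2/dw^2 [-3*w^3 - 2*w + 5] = -18*w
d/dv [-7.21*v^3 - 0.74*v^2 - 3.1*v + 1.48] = -21.63*v^2 - 1.48*v - 3.1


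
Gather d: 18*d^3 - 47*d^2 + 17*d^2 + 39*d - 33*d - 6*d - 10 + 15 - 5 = 18*d^3 - 30*d^2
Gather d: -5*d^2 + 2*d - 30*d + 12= -5*d^2 - 28*d + 12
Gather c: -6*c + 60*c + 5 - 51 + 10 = 54*c - 36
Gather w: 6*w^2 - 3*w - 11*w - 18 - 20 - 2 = 6*w^2 - 14*w - 40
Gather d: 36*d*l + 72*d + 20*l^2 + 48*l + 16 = d*(36*l + 72) + 20*l^2 + 48*l + 16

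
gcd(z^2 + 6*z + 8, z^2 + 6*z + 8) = z^2 + 6*z + 8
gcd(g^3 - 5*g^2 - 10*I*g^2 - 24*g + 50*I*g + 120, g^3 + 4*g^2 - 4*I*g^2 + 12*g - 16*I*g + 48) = g - 6*I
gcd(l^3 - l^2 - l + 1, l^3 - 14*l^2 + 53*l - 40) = l - 1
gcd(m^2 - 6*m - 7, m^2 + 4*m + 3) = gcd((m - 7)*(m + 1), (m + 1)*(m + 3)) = m + 1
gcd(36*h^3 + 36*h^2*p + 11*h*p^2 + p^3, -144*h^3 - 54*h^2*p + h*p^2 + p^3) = 18*h^2 + 9*h*p + p^2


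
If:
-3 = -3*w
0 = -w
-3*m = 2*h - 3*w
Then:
No Solution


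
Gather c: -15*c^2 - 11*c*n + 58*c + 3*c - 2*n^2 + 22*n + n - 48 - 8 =-15*c^2 + c*(61 - 11*n) - 2*n^2 + 23*n - 56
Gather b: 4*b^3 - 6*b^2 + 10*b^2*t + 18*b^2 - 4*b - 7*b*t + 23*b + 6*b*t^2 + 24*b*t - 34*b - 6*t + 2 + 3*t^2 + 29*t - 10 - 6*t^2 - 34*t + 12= 4*b^3 + b^2*(10*t + 12) + b*(6*t^2 + 17*t - 15) - 3*t^2 - 11*t + 4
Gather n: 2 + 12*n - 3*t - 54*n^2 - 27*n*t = -54*n^2 + n*(12 - 27*t) - 3*t + 2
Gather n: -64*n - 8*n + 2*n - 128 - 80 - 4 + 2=-70*n - 210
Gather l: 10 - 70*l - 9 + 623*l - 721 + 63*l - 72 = 616*l - 792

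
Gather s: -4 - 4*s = -4*s - 4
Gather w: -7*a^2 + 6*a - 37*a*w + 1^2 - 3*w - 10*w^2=-7*a^2 + 6*a - 10*w^2 + w*(-37*a - 3) + 1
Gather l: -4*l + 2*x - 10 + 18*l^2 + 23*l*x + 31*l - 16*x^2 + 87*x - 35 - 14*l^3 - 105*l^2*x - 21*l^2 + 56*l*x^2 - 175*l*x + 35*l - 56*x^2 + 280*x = -14*l^3 + l^2*(-105*x - 3) + l*(56*x^2 - 152*x + 62) - 72*x^2 + 369*x - 45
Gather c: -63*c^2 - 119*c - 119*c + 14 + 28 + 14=-63*c^2 - 238*c + 56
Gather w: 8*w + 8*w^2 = 8*w^2 + 8*w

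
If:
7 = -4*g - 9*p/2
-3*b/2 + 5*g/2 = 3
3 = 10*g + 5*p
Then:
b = 37/30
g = 97/50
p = -82/25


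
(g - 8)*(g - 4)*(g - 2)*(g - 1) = g^4 - 15*g^3 + 70*g^2 - 120*g + 64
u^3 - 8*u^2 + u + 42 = (u - 7)*(u - 3)*(u + 2)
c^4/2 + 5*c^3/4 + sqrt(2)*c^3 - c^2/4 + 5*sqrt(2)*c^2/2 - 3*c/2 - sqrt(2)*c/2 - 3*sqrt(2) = (c/2 + 1)*(c - 1)*(c + 3/2)*(c + 2*sqrt(2))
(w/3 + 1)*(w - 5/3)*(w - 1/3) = w^3/3 + w^2/3 - 49*w/27 + 5/9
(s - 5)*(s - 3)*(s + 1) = s^3 - 7*s^2 + 7*s + 15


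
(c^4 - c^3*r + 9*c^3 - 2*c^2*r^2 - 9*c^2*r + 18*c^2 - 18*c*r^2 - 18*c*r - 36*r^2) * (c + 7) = c^5 - c^4*r + 16*c^4 - 2*c^3*r^2 - 16*c^3*r + 81*c^3 - 32*c^2*r^2 - 81*c^2*r + 126*c^2 - 162*c*r^2 - 126*c*r - 252*r^2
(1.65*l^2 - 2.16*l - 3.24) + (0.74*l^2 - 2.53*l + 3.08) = 2.39*l^2 - 4.69*l - 0.16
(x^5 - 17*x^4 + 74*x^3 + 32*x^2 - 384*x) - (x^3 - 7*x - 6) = x^5 - 17*x^4 + 73*x^3 + 32*x^2 - 377*x + 6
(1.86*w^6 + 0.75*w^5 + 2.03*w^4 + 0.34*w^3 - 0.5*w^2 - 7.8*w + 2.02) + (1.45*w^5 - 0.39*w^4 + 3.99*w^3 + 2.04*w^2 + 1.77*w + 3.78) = 1.86*w^6 + 2.2*w^5 + 1.64*w^4 + 4.33*w^3 + 1.54*w^2 - 6.03*w + 5.8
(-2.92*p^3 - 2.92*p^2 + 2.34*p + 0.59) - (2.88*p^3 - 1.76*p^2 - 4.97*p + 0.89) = -5.8*p^3 - 1.16*p^2 + 7.31*p - 0.3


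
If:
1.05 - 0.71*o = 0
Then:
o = 1.48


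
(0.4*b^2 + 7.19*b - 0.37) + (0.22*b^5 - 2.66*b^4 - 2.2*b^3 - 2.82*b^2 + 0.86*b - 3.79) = 0.22*b^5 - 2.66*b^4 - 2.2*b^3 - 2.42*b^2 + 8.05*b - 4.16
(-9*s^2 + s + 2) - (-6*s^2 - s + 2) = -3*s^2 + 2*s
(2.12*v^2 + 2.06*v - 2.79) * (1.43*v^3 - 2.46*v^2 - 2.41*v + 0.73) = 3.0316*v^5 - 2.2694*v^4 - 14.1665*v^3 + 3.4464*v^2 + 8.2277*v - 2.0367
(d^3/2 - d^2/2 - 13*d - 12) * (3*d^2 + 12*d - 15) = 3*d^5/2 + 9*d^4/2 - 105*d^3/2 - 369*d^2/2 + 51*d + 180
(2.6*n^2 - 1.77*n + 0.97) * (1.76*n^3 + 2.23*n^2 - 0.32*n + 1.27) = 4.576*n^5 + 2.6828*n^4 - 3.0719*n^3 + 6.0315*n^2 - 2.5583*n + 1.2319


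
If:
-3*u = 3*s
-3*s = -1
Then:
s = 1/3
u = -1/3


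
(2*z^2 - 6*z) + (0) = 2*z^2 - 6*z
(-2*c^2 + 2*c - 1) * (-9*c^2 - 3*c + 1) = 18*c^4 - 12*c^3 + c^2 + 5*c - 1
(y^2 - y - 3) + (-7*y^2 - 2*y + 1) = -6*y^2 - 3*y - 2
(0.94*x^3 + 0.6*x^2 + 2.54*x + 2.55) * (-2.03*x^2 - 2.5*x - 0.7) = -1.9082*x^5 - 3.568*x^4 - 7.3142*x^3 - 11.9465*x^2 - 8.153*x - 1.785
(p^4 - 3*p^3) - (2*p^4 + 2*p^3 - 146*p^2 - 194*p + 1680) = -p^4 - 5*p^3 + 146*p^2 + 194*p - 1680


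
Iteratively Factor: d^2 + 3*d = (d + 3)*(d)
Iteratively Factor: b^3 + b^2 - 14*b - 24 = (b + 2)*(b^2 - b - 12) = (b + 2)*(b + 3)*(b - 4)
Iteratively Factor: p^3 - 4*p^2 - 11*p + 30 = (p + 3)*(p^2 - 7*p + 10) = (p - 5)*(p + 3)*(p - 2)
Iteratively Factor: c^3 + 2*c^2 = (c + 2)*(c^2) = c*(c + 2)*(c)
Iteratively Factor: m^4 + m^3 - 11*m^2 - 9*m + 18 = (m - 1)*(m^3 + 2*m^2 - 9*m - 18) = (m - 1)*(m + 2)*(m^2 - 9) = (m - 1)*(m + 2)*(m + 3)*(m - 3)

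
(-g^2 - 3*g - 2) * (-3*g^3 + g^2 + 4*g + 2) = 3*g^5 + 8*g^4 - g^3 - 16*g^2 - 14*g - 4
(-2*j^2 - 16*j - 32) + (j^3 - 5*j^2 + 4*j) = j^3 - 7*j^2 - 12*j - 32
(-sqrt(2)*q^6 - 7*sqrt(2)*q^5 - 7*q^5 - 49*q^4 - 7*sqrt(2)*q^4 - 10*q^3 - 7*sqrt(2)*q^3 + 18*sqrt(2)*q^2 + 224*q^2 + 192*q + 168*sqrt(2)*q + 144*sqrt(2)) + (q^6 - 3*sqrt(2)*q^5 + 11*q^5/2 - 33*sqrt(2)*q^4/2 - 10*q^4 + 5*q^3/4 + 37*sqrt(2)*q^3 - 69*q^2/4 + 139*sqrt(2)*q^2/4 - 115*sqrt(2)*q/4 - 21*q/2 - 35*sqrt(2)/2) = -sqrt(2)*q^6 + q^6 - 10*sqrt(2)*q^5 - 3*q^5/2 - 59*q^4 - 47*sqrt(2)*q^4/2 - 35*q^3/4 + 30*sqrt(2)*q^3 + 211*sqrt(2)*q^2/4 + 827*q^2/4 + 363*q/2 + 557*sqrt(2)*q/4 + 253*sqrt(2)/2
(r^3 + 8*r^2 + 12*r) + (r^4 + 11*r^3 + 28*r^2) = r^4 + 12*r^3 + 36*r^2 + 12*r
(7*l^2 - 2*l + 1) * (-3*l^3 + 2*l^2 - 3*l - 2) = -21*l^5 + 20*l^4 - 28*l^3 - 6*l^2 + l - 2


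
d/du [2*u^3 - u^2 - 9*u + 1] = 6*u^2 - 2*u - 9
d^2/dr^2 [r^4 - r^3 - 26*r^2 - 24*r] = 12*r^2 - 6*r - 52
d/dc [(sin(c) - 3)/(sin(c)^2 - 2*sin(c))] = (-cos(c) + 6/tan(c) - 6*cos(c)/sin(c)^2)/(sin(c) - 2)^2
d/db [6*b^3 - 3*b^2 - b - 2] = 18*b^2 - 6*b - 1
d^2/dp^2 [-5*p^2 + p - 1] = -10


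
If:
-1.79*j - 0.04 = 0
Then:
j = -0.02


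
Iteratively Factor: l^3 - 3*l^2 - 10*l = (l - 5)*(l^2 + 2*l) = l*(l - 5)*(l + 2)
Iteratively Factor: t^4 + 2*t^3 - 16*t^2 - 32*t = (t + 4)*(t^3 - 2*t^2 - 8*t) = (t - 4)*(t + 4)*(t^2 + 2*t) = t*(t - 4)*(t + 4)*(t + 2)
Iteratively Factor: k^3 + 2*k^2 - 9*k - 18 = (k + 2)*(k^2 - 9) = (k - 3)*(k + 2)*(k + 3)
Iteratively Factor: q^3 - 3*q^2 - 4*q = (q - 4)*(q^2 + q) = (q - 4)*(q + 1)*(q)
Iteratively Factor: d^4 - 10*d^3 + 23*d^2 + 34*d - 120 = (d - 3)*(d^3 - 7*d^2 + 2*d + 40) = (d - 5)*(d - 3)*(d^2 - 2*d - 8) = (d - 5)*(d - 3)*(d + 2)*(d - 4)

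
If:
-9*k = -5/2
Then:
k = 5/18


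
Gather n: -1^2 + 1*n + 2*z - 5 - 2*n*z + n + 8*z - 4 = n*(2 - 2*z) + 10*z - 10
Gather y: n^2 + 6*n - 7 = n^2 + 6*n - 7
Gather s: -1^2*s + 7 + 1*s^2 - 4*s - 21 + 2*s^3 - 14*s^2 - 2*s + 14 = 2*s^3 - 13*s^2 - 7*s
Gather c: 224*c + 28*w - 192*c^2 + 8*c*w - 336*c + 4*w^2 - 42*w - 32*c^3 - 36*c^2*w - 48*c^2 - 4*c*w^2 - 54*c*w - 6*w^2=-32*c^3 + c^2*(-36*w - 240) + c*(-4*w^2 - 46*w - 112) - 2*w^2 - 14*w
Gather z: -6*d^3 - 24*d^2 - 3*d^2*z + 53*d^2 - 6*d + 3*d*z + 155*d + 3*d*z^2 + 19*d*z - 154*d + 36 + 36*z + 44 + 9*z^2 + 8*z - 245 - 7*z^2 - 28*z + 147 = -6*d^3 + 29*d^2 - 5*d + z^2*(3*d + 2) + z*(-3*d^2 + 22*d + 16) - 18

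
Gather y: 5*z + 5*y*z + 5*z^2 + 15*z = 5*y*z + 5*z^2 + 20*z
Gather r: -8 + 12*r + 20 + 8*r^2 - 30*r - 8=8*r^2 - 18*r + 4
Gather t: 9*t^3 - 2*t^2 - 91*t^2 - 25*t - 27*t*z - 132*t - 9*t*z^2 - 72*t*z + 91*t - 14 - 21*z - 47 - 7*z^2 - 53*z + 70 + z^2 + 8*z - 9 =9*t^3 - 93*t^2 + t*(-9*z^2 - 99*z - 66) - 6*z^2 - 66*z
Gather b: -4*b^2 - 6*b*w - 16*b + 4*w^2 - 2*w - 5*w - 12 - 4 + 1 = -4*b^2 + b*(-6*w - 16) + 4*w^2 - 7*w - 15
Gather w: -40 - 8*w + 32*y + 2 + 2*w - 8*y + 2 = -6*w + 24*y - 36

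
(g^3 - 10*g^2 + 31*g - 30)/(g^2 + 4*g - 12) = (g^2 - 8*g + 15)/(g + 6)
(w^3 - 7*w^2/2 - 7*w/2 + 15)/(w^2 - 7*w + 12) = (w^2 - w/2 - 5)/(w - 4)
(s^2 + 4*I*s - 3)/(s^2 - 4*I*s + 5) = (s + 3*I)/(s - 5*I)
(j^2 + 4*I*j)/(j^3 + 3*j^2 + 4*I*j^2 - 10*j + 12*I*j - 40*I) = j/(j^2 + 3*j - 10)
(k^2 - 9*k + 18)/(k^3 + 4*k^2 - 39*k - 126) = (k - 3)/(k^2 + 10*k + 21)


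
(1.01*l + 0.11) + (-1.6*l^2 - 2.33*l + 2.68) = -1.6*l^2 - 1.32*l + 2.79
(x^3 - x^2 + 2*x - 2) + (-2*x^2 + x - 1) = x^3 - 3*x^2 + 3*x - 3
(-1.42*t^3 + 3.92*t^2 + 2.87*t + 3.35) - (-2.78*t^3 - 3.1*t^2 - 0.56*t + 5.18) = 1.36*t^3 + 7.02*t^2 + 3.43*t - 1.83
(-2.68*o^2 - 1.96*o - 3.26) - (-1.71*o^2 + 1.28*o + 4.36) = -0.97*o^2 - 3.24*o - 7.62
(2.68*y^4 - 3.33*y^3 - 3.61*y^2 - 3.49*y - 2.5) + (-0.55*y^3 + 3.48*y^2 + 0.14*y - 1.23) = 2.68*y^4 - 3.88*y^3 - 0.13*y^2 - 3.35*y - 3.73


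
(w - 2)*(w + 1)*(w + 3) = w^3 + 2*w^2 - 5*w - 6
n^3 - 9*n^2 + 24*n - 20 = (n - 5)*(n - 2)^2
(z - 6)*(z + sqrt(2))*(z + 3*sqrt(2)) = z^3 - 6*z^2 + 4*sqrt(2)*z^2 - 24*sqrt(2)*z + 6*z - 36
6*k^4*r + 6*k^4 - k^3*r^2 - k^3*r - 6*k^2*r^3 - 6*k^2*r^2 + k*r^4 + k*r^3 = (-6*k + r)*(-k + r)*(k + r)*(k*r + k)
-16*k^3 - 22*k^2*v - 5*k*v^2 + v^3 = (-8*k + v)*(k + v)*(2*k + v)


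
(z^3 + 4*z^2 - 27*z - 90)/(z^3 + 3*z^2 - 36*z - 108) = (z - 5)/(z - 6)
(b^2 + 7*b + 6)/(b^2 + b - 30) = (b + 1)/(b - 5)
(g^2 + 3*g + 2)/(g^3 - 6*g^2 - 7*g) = (g + 2)/(g*(g - 7))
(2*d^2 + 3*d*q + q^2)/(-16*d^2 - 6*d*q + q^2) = (d + q)/(-8*d + q)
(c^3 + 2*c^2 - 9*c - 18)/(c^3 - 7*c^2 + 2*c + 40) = (c^2 - 9)/(c^2 - 9*c + 20)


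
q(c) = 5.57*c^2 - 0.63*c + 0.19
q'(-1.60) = -18.45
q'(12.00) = 133.05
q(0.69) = 2.41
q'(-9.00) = -100.89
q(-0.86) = 4.85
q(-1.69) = 17.16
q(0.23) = 0.34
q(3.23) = 56.27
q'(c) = 11.14*c - 0.63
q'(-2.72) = -30.93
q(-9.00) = 457.03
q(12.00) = 794.71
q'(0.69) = 7.06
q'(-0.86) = -10.21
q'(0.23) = 1.93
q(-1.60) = 15.46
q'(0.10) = 0.48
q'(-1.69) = -19.46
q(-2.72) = 43.11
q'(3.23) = 35.35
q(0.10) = 0.18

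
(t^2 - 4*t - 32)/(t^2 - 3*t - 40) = (t + 4)/(t + 5)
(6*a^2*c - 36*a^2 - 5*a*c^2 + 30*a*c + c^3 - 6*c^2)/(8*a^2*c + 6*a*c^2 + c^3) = (6*a^2*c - 36*a^2 - 5*a*c^2 + 30*a*c + c^3 - 6*c^2)/(c*(8*a^2 + 6*a*c + c^2))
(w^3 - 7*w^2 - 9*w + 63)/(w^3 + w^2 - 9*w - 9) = (w - 7)/(w + 1)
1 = 1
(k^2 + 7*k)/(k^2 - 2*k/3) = 3*(k + 7)/(3*k - 2)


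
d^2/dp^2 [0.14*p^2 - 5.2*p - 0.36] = 0.280000000000000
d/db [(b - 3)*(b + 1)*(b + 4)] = 3*b^2 + 4*b - 11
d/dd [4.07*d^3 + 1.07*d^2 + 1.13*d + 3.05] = 12.21*d^2 + 2.14*d + 1.13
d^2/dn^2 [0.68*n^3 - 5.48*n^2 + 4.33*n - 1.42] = 4.08*n - 10.96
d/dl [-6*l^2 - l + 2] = -12*l - 1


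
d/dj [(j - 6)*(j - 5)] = 2*j - 11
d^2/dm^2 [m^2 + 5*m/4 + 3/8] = 2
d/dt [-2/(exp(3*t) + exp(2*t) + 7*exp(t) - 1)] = (6*exp(2*t) + 4*exp(t) + 14)*exp(t)/(exp(3*t) + exp(2*t) + 7*exp(t) - 1)^2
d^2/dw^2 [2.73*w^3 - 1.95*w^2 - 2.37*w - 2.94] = 16.38*w - 3.9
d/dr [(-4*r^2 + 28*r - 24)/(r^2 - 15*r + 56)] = 8*(4*r^2 - 50*r + 151)/(r^4 - 30*r^3 + 337*r^2 - 1680*r + 3136)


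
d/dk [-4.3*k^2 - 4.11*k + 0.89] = -8.6*k - 4.11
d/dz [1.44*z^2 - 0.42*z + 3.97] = 2.88*z - 0.42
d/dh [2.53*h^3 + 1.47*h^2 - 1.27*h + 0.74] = 7.59*h^2 + 2.94*h - 1.27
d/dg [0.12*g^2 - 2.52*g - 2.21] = 0.24*g - 2.52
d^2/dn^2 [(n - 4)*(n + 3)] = 2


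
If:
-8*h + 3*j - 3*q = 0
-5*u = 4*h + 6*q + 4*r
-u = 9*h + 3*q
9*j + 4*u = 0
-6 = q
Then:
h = 3/2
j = -2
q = -6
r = 15/8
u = 9/2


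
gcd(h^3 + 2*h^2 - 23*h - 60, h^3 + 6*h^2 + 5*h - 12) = h^2 + 7*h + 12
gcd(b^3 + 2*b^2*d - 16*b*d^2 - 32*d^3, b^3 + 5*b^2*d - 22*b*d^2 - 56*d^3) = b^2 - 2*b*d - 8*d^2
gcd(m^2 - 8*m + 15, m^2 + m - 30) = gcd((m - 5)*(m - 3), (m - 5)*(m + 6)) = m - 5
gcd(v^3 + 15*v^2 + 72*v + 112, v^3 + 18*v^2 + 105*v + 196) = v^2 + 11*v + 28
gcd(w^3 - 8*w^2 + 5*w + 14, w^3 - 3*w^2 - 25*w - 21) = w^2 - 6*w - 7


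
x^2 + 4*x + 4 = (x + 2)^2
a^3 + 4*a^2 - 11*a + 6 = (a - 1)^2*(a + 6)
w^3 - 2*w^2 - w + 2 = (w - 2)*(w - 1)*(w + 1)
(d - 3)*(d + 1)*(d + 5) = d^3 + 3*d^2 - 13*d - 15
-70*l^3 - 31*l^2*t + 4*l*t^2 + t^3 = (-5*l + t)*(2*l + t)*(7*l + t)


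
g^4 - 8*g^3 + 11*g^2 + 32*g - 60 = (g - 5)*(g - 3)*(g - 2)*(g + 2)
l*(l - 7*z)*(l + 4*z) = l^3 - 3*l^2*z - 28*l*z^2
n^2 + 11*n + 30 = (n + 5)*(n + 6)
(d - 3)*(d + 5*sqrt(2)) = d^2 - 3*d + 5*sqrt(2)*d - 15*sqrt(2)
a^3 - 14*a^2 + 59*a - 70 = (a - 7)*(a - 5)*(a - 2)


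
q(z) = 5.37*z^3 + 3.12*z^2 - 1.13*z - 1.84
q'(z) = 16.11*z^2 + 6.24*z - 1.13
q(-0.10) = -1.70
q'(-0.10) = -1.59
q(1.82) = 38.81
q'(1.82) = 63.59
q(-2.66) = -77.83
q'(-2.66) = 96.26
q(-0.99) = -2.87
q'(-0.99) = 8.48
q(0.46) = -1.18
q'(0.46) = 5.15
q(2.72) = 126.23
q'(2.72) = 135.03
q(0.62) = -0.06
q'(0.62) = 8.93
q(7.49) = 2421.15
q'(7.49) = 949.38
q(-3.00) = -115.36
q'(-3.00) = 125.14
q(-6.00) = -1042.66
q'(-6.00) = 541.39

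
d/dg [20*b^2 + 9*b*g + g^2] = 9*b + 2*g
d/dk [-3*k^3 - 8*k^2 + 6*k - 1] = -9*k^2 - 16*k + 6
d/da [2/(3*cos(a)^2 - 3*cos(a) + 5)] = 6*(2*cos(a) - 1)*sin(a)/(3*cos(a)^2 - 3*cos(a) + 5)^2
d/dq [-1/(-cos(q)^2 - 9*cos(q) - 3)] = (2*cos(q) + 9)*sin(q)/(cos(q)^2 + 9*cos(q) + 3)^2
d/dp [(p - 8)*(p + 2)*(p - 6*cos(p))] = (p - 8)*(p + 2)*(6*sin(p) + 1) + (p - 8)*(p - 6*cos(p)) + (p + 2)*(p - 6*cos(p))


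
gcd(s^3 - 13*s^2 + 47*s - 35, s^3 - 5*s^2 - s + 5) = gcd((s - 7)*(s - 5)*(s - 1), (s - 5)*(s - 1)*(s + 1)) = s^2 - 6*s + 5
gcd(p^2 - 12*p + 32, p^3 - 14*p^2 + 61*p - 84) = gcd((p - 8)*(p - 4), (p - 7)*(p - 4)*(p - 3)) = p - 4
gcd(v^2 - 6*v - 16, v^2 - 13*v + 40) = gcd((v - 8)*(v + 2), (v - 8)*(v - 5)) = v - 8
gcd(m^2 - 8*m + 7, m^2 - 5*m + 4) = m - 1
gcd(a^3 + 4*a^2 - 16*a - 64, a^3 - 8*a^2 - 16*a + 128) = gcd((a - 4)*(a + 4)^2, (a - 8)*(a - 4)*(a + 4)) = a^2 - 16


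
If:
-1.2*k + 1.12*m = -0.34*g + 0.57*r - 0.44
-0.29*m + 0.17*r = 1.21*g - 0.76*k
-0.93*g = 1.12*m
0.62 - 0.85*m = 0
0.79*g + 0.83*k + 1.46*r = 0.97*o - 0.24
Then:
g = -0.88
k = -2.83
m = 0.73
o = 8.60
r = 7.63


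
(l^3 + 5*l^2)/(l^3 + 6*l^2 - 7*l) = l*(l + 5)/(l^2 + 6*l - 7)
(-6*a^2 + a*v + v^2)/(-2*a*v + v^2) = (3*a + v)/v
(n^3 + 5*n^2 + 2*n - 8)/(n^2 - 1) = (n^2 + 6*n + 8)/(n + 1)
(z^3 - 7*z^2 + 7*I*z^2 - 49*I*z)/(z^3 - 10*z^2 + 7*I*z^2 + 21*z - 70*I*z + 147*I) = z/(z - 3)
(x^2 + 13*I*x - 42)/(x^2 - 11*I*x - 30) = (-x^2 - 13*I*x + 42)/(-x^2 + 11*I*x + 30)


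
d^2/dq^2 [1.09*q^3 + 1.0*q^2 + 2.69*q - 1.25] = 6.54*q + 2.0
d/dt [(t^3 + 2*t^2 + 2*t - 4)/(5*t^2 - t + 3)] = (5*t^4 - 2*t^3 - 3*t^2 + 52*t + 2)/(25*t^4 - 10*t^3 + 31*t^2 - 6*t + 9)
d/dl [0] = 0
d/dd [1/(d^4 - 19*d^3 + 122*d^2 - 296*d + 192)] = (-4*d^3 + 57*d^2 - 244*d + 296)/(d^4 - 19*d^3 + 122*d^2 - 296*d + 192)^2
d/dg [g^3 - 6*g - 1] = 3*g^2 - 6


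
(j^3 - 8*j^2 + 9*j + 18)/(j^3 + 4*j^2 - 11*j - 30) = (j^2 - 5*j - 6)/(j^2 + 7*j + 10)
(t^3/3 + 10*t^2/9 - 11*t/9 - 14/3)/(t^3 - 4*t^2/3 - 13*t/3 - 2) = (-3*t^3 - 10*t^2 + 11*t + 42)/(3*(-3*t^3 + 4*t^2 + 13*t + 6))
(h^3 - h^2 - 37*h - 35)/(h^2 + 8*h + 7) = (h^2 - 2*h - 35)/(h + 7)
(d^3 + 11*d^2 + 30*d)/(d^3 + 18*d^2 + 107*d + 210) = d/(d + 7)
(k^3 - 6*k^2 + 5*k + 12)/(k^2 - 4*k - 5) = (k^2 - 7*k + 12)/(k - 5)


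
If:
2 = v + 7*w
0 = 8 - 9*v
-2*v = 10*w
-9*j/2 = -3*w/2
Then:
No Solution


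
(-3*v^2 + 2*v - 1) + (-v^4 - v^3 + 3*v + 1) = -v^4 - v^3 - 3*v^2 + 5*v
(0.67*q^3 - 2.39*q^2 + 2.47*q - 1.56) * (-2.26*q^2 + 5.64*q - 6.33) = -1.5142*q^5 + 9.1802*q^4 - 23.3029*q^3 + 32.5851*q^2 - 24.4335*q + 9.8748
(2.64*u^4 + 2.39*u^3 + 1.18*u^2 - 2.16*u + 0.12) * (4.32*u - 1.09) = 11.4048*u^5 + 7.4472*u^4 + 2.4925*u^3 - 10.6174*u^2 + 2.8728*u - 0.1308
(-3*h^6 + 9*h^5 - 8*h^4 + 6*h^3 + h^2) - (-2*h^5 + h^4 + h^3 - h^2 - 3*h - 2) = -3*h^6 + 11*h^5 - 9*h^4 + 5*h^3 + 2*h^2 + 3*h + 2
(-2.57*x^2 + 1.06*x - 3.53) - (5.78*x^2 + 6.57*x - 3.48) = -8.35*x^2 - 5.51*x - 0.0499999999999998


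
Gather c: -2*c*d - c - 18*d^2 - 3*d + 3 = c*(-2*d - 1) - 18*d^2 - 3*d + 3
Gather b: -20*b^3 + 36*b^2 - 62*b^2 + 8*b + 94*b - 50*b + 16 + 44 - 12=-20*b^3 - 26*b^2 + 52*b + 48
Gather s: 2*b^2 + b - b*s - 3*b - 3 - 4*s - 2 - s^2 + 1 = 2*b^2 - 2*b - s^2 + s*(-b - 4) - 4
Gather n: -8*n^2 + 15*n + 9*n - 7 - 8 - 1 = -8*n^2 + 24*n - 16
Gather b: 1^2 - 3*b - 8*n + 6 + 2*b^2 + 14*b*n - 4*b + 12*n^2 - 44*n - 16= 2*b^2 + b*(14*n - 7) + 12*n^2 - 52*n - 9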